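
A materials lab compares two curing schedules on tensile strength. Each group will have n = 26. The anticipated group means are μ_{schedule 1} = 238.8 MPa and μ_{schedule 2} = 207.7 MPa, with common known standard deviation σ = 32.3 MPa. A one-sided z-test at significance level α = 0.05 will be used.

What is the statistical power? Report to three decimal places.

Standardized effect: d = |μ_{schedule 1} − μ_{schedule 2}| / σ = |238.8 − 207.7| / 32.3 = 0.9628
Noncentrality parameter: δ = d·√(n/2) = 0.9628 × √(26/2) = 3.4716
Critical value for a one-sided test at α = 0.05: z_α = 1.645.
Power = P(Z > 1.645 − δ) = Φ(1.827) = 0.9661.

Power ≈ 0.966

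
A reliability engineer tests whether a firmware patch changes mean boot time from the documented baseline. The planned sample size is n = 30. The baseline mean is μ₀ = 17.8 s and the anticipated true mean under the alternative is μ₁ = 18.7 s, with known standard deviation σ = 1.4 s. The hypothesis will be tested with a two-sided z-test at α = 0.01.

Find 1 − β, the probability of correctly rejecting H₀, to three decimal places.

Standardized effect: d = |μ₁ − μ₀| / σ = |18.7 − 17.8| / 1.4 = 0.6429
Noncentrality parameter: δ = d·√n = 0.6429 × √30 = 3.5211
Critical value for a two-sided test at α = 0.01: z_{α/2} = 2.576.
Power = Φ(δ − 2.576) + Φ(−δ − 2.576) = Φ(0.945) + Φ(-6.097) = 0.8277 + 0.0000 = 0.8277.

Power ≈ 0.828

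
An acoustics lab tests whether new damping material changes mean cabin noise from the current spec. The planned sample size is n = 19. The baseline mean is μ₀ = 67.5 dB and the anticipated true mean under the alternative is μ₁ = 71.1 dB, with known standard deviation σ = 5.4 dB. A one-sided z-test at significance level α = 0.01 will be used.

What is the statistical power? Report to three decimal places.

Power ≈ 0.719

Standardized effect: d = |μ₁ − μ₀| / σ = |71.1 − 67.5| / 5.4 = 0.6667
Noncentrality parameter: λ = d·√n = 0.6667 × √19 = 2.9059
Critical value for a one-sided test at α = 0.01: z_α = 2.326.
Power = P(Z > 2.326 − λ) = Φ(0.580) = 0.7189.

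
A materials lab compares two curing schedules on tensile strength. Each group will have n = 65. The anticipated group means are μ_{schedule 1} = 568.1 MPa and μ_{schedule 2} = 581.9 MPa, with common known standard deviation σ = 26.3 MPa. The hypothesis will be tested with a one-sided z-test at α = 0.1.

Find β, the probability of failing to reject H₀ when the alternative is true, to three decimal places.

β ≈ 0.044

Standardized effect: d = |μ_{schedule 1} − μ_{schedule 2}| / σ = |568.1 − 581.9| / 26.3 = 0.5247
Noncentrality parameter: δ = d·√(n/2) = 0.5247 × √(65/2) = 2.9913
One-sided α = 0.1 → critical value z_{0.1} = 1.282.
Power = P(Z > 1.282 − δ) = Φ(1.710) = 0.9563.
Type II error: β = 1 − power = 1 − 0.9563 = 0.0437.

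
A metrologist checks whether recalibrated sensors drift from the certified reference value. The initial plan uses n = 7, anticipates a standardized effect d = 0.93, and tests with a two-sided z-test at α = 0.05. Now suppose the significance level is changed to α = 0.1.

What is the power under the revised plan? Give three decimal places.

δ = d·√n = 0.93 × √7 = 2.4605 (unchanged). New critical value: z_{0.05} = 1.645.
Revised power = Φ(δ − 1.645) + Φ(−δ − 1.645) = Φ(0.816) + Φ(-4.105) = 0.7927 + 0.0000 = 0.7927.

Power ≈ 0.793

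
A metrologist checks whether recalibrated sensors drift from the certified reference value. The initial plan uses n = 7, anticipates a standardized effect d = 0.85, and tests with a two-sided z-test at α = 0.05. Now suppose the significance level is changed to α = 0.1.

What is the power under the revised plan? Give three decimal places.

Power ≈ 0.727

δ = d·√n = 0.85 × √7 = 2.2489 (unchanged). New critical value: z_{0.05} = 1.645.
Revised power = Φ(δ − 1.645) + Φ(−δ − 1.645) = Φ(0.604) + Φ(-3.894) = 0.7271 + 0.0000 = 0.7271.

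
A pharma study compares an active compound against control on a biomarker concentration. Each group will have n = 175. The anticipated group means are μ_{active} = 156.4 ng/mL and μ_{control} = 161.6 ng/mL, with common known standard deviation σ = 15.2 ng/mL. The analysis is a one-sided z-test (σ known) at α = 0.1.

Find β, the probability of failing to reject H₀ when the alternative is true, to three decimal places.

β ≈ 0.028

Standardized effect: d = |μ_{active} − μ_{control}| / σ = |156.4 − 161.6| / 15.2 = 0.3421
Noncentrality parameter: δ = d·√(n/2) = 0.3421 × √(175/2) = 3.2001
Critical value for a one-sided test at α = 0.1: z_α = 1.282.
Power = Φ(δ − 1.282) = Φ(1.919) = 0.9725.
Type II error: β = 1 − power = 1 − 0.9725 = 0.0275.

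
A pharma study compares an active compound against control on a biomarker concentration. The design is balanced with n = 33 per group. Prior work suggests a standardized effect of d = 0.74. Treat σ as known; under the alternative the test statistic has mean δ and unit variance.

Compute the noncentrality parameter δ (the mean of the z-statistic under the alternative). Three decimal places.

δ ≈ 3.006

δ = d·√(n/2) = 0.74 × √(33/2) = 3.0059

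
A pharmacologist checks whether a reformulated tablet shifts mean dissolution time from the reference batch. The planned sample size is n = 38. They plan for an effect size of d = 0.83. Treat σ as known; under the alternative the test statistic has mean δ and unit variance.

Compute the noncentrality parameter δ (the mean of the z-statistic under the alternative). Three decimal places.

δ ≈ 5.116

The noncentrality parameter scales effect size by the design's sample-size factor: δ = d·√n = 0.83 × √38 = 5.1165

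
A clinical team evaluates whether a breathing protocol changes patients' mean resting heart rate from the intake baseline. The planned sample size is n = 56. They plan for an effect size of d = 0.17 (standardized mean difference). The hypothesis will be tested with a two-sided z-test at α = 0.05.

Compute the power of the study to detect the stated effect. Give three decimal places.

Power ≈ 0.246

Noncentrality parameter: δ = d·√n = 0.17 × √56 = 1.2722
Critical value for a two-sided test at α = 0.05: z_{α/2} = 1.960.
Power = Φ(δ − 1.960) + Φ(−δ − 1.960) = Φ(-0.688) + Φ(-3.232) = 0.2458 + 0.0006 = 0.2464.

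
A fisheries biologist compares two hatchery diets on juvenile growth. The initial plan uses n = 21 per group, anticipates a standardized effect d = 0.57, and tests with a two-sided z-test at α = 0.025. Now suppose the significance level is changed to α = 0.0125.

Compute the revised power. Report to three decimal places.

δ = d·√(n/2) = 0.57 × √(21/2) = 1.8470 (unchanged). New critical value: z_{0.0063} = 2.498.
Revised power = Φ(δ − 2.498) + Φ(−δ − 2.498) = Φ(-0.651) + Φ(-4.345) = 0.2576 + 0.0000 = 0.2576.

Power ≈ 0.258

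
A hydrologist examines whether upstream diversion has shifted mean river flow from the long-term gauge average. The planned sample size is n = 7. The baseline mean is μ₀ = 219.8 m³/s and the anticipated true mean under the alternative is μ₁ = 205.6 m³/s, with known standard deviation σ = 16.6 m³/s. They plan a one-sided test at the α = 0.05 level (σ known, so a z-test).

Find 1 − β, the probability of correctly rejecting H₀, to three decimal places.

Standardized effect: d = |μ₁ − μ₀| / σ = |205.6 − 219.8| / 16.6 = 0.8554
Noncentrality parameter: δ = d·√n = 0.8554 × √7 = 2.2632
One-sided α = 0.05 → critical value z_{0.05} = 1.645.
Power = Φ(δ − 1.645) = Φ(0.618) = 0.7318.

Power ≈ 0.732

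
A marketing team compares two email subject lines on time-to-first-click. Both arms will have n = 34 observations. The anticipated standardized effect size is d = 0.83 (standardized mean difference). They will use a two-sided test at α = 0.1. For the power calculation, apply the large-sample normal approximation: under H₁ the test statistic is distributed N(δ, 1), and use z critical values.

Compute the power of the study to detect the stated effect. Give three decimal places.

Noncentrality parameter: δ = d·√(n/2) = 0.83 × √(34/2) = 3.4222
Two-sided α = 0.1 → critical value z_{0.05} = 1.645.
Power = Φ(δ − 1.645) + Φ(−δ − 1.645) = Φ(1.777) + Φ(-5.067) = 0.9622 + 0.0000 = 0.9622.

Power ≈ 0.962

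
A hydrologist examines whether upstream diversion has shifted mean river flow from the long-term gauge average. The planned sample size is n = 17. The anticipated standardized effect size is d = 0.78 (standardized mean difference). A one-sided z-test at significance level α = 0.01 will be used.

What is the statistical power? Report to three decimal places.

Power ≈ 0.813

Noncentrality parameter: δ = d·√n = 0.78 × √17 = 3.2160
Critical value for a one-sided test at α = 0.01: z_α = 2.326.
Power = Φ(δ − 2.326) = Φ(0.890) = 0.8132.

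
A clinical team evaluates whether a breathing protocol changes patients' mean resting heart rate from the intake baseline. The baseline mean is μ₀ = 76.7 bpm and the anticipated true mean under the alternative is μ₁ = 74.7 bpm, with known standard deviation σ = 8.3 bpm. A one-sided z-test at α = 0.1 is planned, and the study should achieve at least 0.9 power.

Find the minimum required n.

n = 114

Standardized effect: d = |μ₁ − μ₀| / σ = |74.7 − 76.7| / 8.3 = 0.2410
For power 0.9 need Φ(δ − z_{0.1}) = 0.9, so δ = z_{0.1} + z_{0.10} = 1.282 + 1.282 = 2.563.
δ = d·√n ⇒ n = (δ/d)² = (2.563 / 0.2410)² = 113.14.
Rounding up, n = 114.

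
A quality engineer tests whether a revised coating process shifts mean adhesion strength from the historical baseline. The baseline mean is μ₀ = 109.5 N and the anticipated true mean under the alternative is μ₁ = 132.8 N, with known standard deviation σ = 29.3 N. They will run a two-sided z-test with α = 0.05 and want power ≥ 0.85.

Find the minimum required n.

Standardized effect: d = |μ₁ − μ₀| / σ = |132.8 − 109.5| / 29.3 = 0.7952
Set Φ(δ − 1.960) = 0.85; then δ − 1.960 = Φ⁻¹(0.85) = 1.036, giving δ = 2.996.
(Ignoring the negligible lower-tail rejection probability gives the usual closed-form inversion.)
δ = d·√n ⇒ n = (δ/d)² = (2.996 / 0.7952)² = 14.20.
Round up to the next whole unit.

n = 15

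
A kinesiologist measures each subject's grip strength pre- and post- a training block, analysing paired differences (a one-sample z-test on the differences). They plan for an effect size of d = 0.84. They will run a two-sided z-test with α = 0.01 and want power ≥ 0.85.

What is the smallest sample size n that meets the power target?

Set Φ(δ − 2.576) = 0.85; then δ − 2.576 = Φ⁻¹(0.85) = 1.036, giving δ = 3.612.
(For δ > 0 the lower-tail rejection region contributes negligibly to power, so the one-term inversion is standard.)
δ = d·√n ⇒ n = (δ/d)² = (3.612 / 0.84)² = 18.49.
Round up to the next whole unit.

n = 19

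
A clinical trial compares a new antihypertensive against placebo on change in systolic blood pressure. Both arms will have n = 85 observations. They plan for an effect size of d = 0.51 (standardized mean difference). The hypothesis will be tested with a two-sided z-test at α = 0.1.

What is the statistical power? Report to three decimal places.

Noncentrality parameter: δ = d·√(n/2) = 0.51 × √(85/2) = 3.3248
Two-sided α = 0.1 → critical value z_{0.05} = 1.645.
Power = Φ(δ − 1.645) + Φ(−δ − 1.645) = Φ(1.680) + Φ(-4.970) = 0.9535 + 0.0000 = 0.9535.

Power ≈ 0.954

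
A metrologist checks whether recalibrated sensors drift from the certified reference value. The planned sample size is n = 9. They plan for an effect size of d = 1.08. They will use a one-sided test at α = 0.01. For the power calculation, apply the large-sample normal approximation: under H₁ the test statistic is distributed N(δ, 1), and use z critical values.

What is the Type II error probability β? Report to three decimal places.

Noncentrality parameter: δ = d·√n = 1.08 × √9 = 3.2400
One-sided α = 0.01 → critical value z_{0.01} = 2.326.
Power = Φ(δ − 2.326) = Φ(0.914) = 0.8196.
Type II error: β = 1 − power = 1 − 0.8196 = 0.1804.

β ≈ 0.180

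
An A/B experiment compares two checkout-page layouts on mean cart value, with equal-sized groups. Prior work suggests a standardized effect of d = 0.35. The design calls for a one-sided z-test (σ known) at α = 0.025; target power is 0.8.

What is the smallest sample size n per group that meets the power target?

n = 129 per group

Set Φ(δ − 1.960) = 0.8; then δ − 1.960 = Φ⁻¹(0.8) = 0.842, giving δ = 2.802.
δ = d·√(n/2) ⇒ n = 2(δ/d)² = 2 × (2.802 / 0.35)² = 128.14.
Rounding up, n = 129 per group.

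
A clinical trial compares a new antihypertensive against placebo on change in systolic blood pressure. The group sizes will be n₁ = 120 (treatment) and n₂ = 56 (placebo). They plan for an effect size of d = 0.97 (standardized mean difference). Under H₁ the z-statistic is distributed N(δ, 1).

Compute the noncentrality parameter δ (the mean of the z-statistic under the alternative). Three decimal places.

δ ≈ 5.994

The noncentrality parameter scales effect size by the design's sample-size factor: δ = d / √(1/n₁ + 1/n₂) = 0.97 / √(1/120 + 1/56) = 5.9938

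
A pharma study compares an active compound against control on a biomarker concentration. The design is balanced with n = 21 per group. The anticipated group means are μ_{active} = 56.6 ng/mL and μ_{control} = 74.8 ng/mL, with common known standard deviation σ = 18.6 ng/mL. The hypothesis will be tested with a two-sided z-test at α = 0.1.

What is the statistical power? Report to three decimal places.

Power ≈ 0.936

Standardized effect: d = |μ_{active} − μ_{control}| / σ = |56.6 − 74.8| / 18.6 = 0.9785
Noncentrality parameter: δ = d·√(n/2) = 0.9785 × √(21/2) = 3.1707
Two-sided α = 0.1 → critical value z_{0.05} = 1.645.
Power = Φ(δ − 1.645) + Φ(−δ − 1.645) = Φ(1.526) + Φ(-4.816) = 0.9365 + 0.0000 = 0.9365.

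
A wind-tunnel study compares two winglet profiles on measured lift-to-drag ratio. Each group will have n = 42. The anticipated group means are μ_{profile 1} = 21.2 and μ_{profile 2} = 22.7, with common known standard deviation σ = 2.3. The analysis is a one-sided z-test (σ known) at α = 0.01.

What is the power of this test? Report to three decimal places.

Power ≈ 0.746

Standardized effect: d = |μ_{profile 1} − μ_{profile 2}| / σ = |21.2 − 22.7| / 2.3 = 0.6522
Noncentrality parameter: δ = d·√(n/2) = 0.6522 × √(42/2) = 2.9886
One-sided α = 0.01 → critical value z_{0.01} = 2.326.
Power = P(Z > 2.326 − δ) = Φ(0.662) = 0.7461.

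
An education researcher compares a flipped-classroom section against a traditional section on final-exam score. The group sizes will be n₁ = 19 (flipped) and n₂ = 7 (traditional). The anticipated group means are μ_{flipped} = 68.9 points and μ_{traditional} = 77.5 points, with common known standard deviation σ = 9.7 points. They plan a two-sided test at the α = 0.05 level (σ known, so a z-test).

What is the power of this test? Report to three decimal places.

Standardized effect: d = |μ_{flipped} − μ_{traditional}| / σ = |68.9 − 77.5| / 9.7 = 0.8866
Noncentrality parameter: δ = d / √(1/n₁ + 1/n₂) = 0.8866 / √(1/19 + 1/7) = 2.0052
Two-sided α = 0.05 → critical value z_{0.025} = 1.960.
Power = Φ(δ − 1.960) + Φ(−δ − 1.960) = Φ(0.045) + Φ(-3.965) = 0.5181 + 0.0000 = 0.5181.

Power ≈ 0.518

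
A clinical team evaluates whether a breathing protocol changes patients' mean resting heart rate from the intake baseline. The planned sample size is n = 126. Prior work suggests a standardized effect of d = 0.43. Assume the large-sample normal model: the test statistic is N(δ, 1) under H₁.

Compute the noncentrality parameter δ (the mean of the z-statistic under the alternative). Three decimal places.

δ ≈ 4.827

The noncentrality parameter scales effect size by the design's sample-size factor: δ = d·√n = 0.43 × √126 = 4.8267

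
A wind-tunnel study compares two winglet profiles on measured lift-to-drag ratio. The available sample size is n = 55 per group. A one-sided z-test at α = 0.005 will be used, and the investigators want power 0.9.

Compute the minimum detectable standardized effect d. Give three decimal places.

d ≈ 0.736

Need Φ(δ − 2.576) = 0.9, so δ = 2.576 + 1.282 = 3.857.
δ = d·√(n/2) ⇒ d = δ/√(n/2) = 3.857/√(55/2) = 0.7356.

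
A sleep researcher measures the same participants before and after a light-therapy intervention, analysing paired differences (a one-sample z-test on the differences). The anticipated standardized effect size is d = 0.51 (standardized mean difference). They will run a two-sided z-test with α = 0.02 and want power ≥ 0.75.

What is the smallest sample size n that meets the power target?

n = 35

For power 0.75 need Φ(δ − z_{0.01}) = 0.75, so δ = z_{0.01} + z_{0.25} = 2.326 + 0.674 = 3.001.
(For δ > 0 the lower-tail rejection region contributes negligibly to power, so the one-term inversion is standard.)
δ = d·√n ⇒ n = (δ/d)² = (3.001 / 0.51)² = 34.62.
Round up to the next whole unit.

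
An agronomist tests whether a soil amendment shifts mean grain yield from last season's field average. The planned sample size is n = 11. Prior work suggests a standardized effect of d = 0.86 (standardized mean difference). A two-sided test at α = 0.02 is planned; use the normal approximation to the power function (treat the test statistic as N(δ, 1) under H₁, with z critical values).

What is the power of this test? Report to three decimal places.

Noncentrality parameter: δ = d·√n = 0.86 × √11 = 2.8523
Critical value for a two-sided test at α = 0.02: z_{α/2} = 2.326.
Power = Φ(δ − 2.326) + Φ(−δ − 2.326) = Φ(0.526) + Φ(-5.179) = 0.7005 + 0.0000 = 0.7005.

Power ≈ 0.701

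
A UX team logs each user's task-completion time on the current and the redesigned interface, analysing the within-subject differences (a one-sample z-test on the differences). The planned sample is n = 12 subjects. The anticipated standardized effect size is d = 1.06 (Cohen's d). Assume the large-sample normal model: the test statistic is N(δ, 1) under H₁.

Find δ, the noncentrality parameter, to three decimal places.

The noncentrality parameter scales effect size by the design's sample-size factor: δ = d·√n = 1.06 × √12 = 3.6719

δ ≈ 3.672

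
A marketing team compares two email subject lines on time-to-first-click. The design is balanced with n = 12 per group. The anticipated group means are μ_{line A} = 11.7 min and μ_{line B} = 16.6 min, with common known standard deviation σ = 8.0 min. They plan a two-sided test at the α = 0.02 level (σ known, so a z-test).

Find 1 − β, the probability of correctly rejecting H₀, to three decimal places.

Power ≈ 0.204

Standardized effect: d = |μ_{line A} − μ_{line B}| / σ = |11.7 − 16.6| / 8.0 = 0.6125
Noncentrality parameter: δ = d·√(n/2) = 0.6125 × √(12/2) = 1.5003
Critical value for a two-sided test at α = 0.02: z_{α/2} = 2.326.
Power = Φ(δ − 2.326) + Φ(−δ − 2.326) = Φ(-0.826) + Φ(-3.827) = 0.2044 + 0.0001 = 0.2045.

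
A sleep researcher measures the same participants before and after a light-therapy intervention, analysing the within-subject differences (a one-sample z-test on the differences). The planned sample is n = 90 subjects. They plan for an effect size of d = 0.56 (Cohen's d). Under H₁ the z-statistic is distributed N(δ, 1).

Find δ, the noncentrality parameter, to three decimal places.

δ ≈ 5.313

δ = d·√n = 0.56 × √90 = 5.3126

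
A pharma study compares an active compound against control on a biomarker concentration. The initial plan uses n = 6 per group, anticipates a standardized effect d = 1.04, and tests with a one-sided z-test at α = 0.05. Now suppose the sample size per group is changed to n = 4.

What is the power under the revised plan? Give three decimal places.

With n = 4 per group: δ = d·√(n/2) = 1.04 × √(4/2) = 1.4708. Critical value z_{0.05} = 1.645.
Revised power = P(Z > 1.645 − δ) = Φ(-0.174) = 0.4309.

Power ≈ 0.431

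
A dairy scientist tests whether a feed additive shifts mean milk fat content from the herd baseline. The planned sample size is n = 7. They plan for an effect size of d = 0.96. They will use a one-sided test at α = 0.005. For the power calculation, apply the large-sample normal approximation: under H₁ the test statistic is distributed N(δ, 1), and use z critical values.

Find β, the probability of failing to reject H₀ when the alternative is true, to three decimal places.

β ≈ 0.514

Noncentrality parameter: δ = d·√n = 0.96 × √7 = 2.5399
One-sided α = 0.005 → critical value z_{0.005} = 2.576.
Power = Φ(δ − 2.576) = Φ(-0.036) = 0.4857.
Type II error: β = 1 − power = 1 − 0.4857 = 0.5143.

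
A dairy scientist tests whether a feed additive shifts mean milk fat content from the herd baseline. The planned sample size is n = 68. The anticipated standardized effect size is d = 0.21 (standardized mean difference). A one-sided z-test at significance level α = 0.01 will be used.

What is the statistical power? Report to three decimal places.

Power ≈ 0.276

Noncentrality parameter: δ = d·√n = 0.21 × √68 = 1.7317
Critical value for a one-sided test at α = 0.01: z_α = 2.326.
Power = Φ(δ − 2.326) = Φ(-0.595) = 0.2760.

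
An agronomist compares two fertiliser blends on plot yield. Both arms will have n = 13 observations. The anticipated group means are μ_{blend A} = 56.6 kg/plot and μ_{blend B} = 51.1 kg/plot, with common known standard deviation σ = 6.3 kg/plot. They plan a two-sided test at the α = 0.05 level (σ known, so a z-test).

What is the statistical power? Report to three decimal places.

Power ≈ 0.605

Standardized effect: d = |μ_{blend A} − μ_{blend B}| / σ = |56.6 − 51.1| / 6.3 = 0.8730
Noncentrality parameter: λ = d·√(n/2) = 0.8730 × √(13/2) = 2.2258
Critical value for a two-sided test at α = 0.05: z_{α/2} = 1.960.
Power = Φ(λ − 1.960) + Φ(−λ − 1.960) = Φ(0.266) + Φ(-4.186) = 0.6048 + 0.0000 = 0.6048.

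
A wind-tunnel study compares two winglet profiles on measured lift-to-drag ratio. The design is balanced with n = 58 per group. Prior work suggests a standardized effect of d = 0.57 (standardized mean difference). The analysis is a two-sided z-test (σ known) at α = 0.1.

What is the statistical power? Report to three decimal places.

Power ≈ 0.923

Noncentrality parameter: δ = d·√(n/2) = 0.57 × √(58/2) = 3.0695
Two-sided α = 0.1 → critical value z_{0.05} = 1.645.
Power = Φ(δ − 1.645) + Φ(−δ − 1.645) = Φ(1.425) + Φ(-4.714) = 0.9229 + 0.0000 = 0.9229.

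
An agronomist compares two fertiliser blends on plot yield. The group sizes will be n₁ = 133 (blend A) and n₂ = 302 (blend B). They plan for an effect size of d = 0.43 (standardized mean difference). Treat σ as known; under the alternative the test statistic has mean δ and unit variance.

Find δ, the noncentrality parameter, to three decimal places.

δ ≈ 4.132

δ = d / √(1/n₁ + 1/n₂) = 0.43 / √(1/133 + 1/302) = 4.1319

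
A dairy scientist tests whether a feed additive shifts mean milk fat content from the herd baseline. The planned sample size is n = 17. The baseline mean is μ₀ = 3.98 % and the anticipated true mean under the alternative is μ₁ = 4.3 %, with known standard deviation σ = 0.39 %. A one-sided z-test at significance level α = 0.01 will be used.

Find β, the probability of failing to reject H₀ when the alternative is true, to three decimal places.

Standardized effect: d = |μ₁ − μ₀| / σ = |4.3 − 3.98| / 0.39 = 0.8205
Noncentrality parameter: δ = d·√n = 0.8205 × √17 = 3.3831
One-sided α = 0.01 → critical value z_{0.01} = 2.326.
Power = P(Z > 2.326 − δ) = Φ(1.057) = 0.8547.
Type II error: β = 1 − power = 1 − 0.8547 = 0.1453.

β ≈ 0.145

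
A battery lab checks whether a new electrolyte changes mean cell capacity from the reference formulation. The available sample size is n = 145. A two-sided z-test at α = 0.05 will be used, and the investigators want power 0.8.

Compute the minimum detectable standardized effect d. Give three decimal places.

d ≈ 0.233

Need Φ(δ − 1.960) = 0.8, so δ = 1.960 + 0.842 = 2.802.
(Lower-tail contribution to power is negligible for δ > 0.)
δ = d·√n ⇒ d = δ/√n = 2.802/√145 = 0.2327.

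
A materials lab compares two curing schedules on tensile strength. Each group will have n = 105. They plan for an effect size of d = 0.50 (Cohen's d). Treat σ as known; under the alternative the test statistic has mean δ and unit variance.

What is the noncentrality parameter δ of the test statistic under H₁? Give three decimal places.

δ ≈ 3.623

δ = d·√(n/2) = 0.50 × √(105/2) = 3.6228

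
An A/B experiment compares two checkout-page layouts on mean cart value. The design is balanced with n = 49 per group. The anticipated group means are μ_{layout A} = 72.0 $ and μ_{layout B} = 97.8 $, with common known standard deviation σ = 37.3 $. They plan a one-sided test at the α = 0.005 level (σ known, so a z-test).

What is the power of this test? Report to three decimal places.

Standardized effect: d = |μ_{layout A} − μ_{layout B}| / σ = |72.0 − 97.8| / 37.3 = 0.6917
Noncentrality parameter: δ = d·√(n/2) = 0.6917 × √(49/2) = 3.4237
Critical value for a one-sided test at α = 0.005: z_α = 2.576.
Power = Φ(δ − 2.576) = Φ(0.848) = 0.8017.

Power ≈ 0.802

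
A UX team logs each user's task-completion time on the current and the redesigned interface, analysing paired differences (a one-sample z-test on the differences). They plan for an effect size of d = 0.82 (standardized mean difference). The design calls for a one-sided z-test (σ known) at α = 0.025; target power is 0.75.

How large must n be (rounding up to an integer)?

Set Φ(δ − 1.960) = 0.75; then δ − 1.960 = Φ⁻¹(0.75) = 0.674, giving δ = 2.634.
δ = d·√n ⇒ n = (δ/d)² = (2.634 / 0.82)² = 10.32.
Round up to the next whole unit.

n = 11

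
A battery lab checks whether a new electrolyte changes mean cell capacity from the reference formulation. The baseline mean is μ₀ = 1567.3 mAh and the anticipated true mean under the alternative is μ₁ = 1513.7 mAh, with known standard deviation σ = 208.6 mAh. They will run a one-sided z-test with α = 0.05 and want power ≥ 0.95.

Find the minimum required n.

n = 164

Standardized effect: d = |μ₁ − μ₀| / σ = |1513.7 − 1567.3| / 208.6 = 0.2570
For power 0.95 need Φ(δ − z_{0.05}) = 0.95, so δ = z_{0.05} + z_{0.05} = 1.645 + 1.645 = 3.290.
δ = d·√n ⇒ n = (δ/d)² = (3.290 / 0.2570)² = 163.91.
Rounding up, n = 164.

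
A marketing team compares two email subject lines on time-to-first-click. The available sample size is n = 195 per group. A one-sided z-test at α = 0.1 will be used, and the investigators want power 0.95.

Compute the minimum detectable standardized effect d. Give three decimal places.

Need Φ(δ − 1.282) = 0.95, so δ = 1.282 + 1.645 = 2.926.
δ = d·√(n/2) ⇒ d = δ/√(n/2) = 2.926/√(195/2) = 0.2964.

d ≈ 0.296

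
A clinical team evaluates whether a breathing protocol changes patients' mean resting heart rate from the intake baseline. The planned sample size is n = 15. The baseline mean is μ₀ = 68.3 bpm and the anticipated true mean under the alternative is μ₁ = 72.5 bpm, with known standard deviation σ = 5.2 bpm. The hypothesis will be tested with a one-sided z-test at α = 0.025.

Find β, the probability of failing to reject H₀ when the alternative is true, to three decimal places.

Standardized effect: d = |μ₁ − μ₀| / σ = |72.5 − 68.3| / 5.2 = 0.8077
Noncentrality parameter: δ = d·√n = 0.8077 × √15 = 3.1282
Critical value for a one-sided test at α = 0.025: z_α = 1.960.
Power = Φ(δ − 1.960) = Φ(1.168) = 0.8786.
Type II error: β = 1 − power = 1 − 0.8786 = 0.1214.

β ≈ 0.121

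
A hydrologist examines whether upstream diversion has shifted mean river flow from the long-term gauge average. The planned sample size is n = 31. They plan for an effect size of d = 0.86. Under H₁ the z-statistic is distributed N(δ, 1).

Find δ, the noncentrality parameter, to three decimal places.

δ = d·√n = 0.86 × √31 = 4.7883

δ ≈ 4.788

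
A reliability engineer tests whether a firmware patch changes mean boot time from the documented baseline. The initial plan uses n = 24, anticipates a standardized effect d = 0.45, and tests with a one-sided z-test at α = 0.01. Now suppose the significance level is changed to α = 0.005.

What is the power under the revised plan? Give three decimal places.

δ = d·√n = 0.45 × √24 = 2.2045 (unchanged). New critical value: z_{0.005} = 2.576.
Revised power = P(Z > 2.576 − δ) = Φ(-0.371) = 0.3552.

Power ≈ 0.355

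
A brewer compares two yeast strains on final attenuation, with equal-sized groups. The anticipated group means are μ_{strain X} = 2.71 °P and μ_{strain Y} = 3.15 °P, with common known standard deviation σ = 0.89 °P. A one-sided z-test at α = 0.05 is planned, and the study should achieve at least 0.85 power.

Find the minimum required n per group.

Standardized effect: d = |μ_{strain X} − μ_{strain Y}| / σ = |2.71 − 3.15| / 0.89 = 0.4944
For power 0.85 need Φ(δ − z_{0.05}) = 0.85, so δ = z_{0.05} + z_{0.15} = 1.645 + 1.036 = 2.681.
δ = d·√(n/2) ⇒ n = 2(δ/d)² = 2 × (2.681 / 0.4944)² = 58.83.
Rounding up, n = 59 per group.

n = 59 per group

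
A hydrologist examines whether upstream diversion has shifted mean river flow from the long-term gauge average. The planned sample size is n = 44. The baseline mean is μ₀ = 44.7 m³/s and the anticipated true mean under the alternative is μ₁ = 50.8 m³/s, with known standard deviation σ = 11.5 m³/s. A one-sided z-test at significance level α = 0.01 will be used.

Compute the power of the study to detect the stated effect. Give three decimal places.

Power ≈ 0.883

Standardized effect: d = |μ₁ − μ₀| / σ = |50.8 − 44.7| / 11.5 = 0.5304
Noncentrality parameter: δ = d·√n = 0.5304 × √44 = 3.5185
One-sided α = 0.01 → critical value z_{0.01} = 2.326.
Power = Φ(δ − 2.326) = Φ(1.192) = 0.8834.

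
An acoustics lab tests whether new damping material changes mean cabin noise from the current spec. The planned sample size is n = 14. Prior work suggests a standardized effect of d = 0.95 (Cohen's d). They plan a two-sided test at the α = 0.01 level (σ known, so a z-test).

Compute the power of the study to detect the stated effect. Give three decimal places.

Power ≈ 0.836

Noncentrality parameter: λ = d·√n = 0.95 × √14 = 3.5546
Two-sided α = 0.01 → critical value z_{0.005} = 2.576.
Power = Φ(λ − 2.576) + Φ(−λ − 2.576) = Φ(0.979) + Φ(-6.130) = 0.8361 + 0.0000 = 0.8361.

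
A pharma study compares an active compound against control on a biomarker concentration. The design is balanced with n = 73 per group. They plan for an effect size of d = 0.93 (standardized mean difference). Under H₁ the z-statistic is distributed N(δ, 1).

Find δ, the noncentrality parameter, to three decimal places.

The noncentrality parameter scales effect size by the design's sample-size factor: δ = d·√(n/2) = 0.93 × √(73/2) = 5.6186

δ ≈ 5.619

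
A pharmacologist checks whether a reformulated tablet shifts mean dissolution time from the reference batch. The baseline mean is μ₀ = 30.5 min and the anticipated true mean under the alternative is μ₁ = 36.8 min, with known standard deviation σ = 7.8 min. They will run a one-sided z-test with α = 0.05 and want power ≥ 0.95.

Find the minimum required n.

Standardized effect: d = |μ₁ − μ₀| / σ = |36.8 − 30.5| / 7.8 = 0.8077
Set Φ(δ − 1.645) = 0.95; then δ − 1.645 = Φ⁻¹(0.95) = 1.645, giving δ = 3.290.
δ = d·√n ⇒ n = (δ/d)² = (3.290 / 0.8077)² = 16.59.
Rounding up, n = 17.

n = 17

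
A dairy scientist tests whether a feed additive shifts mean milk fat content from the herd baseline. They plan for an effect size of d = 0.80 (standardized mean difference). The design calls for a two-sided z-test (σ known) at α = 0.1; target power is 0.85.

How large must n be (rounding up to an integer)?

For power 0.85 need Φ(δ − z_{0.05}) = 0.85, so δ = z_{0.05} + z_{0.15} = 1.645 + 1.036 = 2.681.
(For δ > 0 the lower-tail rejection region contributes negligibly to power, so the one-term inversion is standard.)
δ = d·√n ⇒ n = (δ/d)² = (2.681 / 0.80)² = 11.23.
Round up to the next whole unit.

n = 12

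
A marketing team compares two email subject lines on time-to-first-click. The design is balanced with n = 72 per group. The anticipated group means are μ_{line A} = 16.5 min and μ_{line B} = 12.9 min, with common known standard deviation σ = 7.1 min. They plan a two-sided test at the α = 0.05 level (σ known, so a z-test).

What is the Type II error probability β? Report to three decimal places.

β ≈ 0.140

Standardized effect: d = |μ_{line A} − μ_{line B}| / σ = |16.5 − 12.9| / 7.1 = 0.5070
Noncentrality parameter: δ = d·√(n/2) = 0.5070 × √(72/2) = 3.0423
Critical value for a two-sided test at α = 0.05: z_{α/2} = 1.960.
Power = Φ(δ − 1.960) + Φ(−δ − 1.960) = Φ(1.082) + Φ(-5.002) = 0.8604 + 0.0000 = 0.8604.
Type II error: β = 1 − power = 1 − 0.8604 = 0.1396.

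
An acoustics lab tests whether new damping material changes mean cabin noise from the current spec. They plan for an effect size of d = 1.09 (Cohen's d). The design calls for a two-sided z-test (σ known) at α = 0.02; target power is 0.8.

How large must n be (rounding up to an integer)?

n = 9

Set Φ(δ − 2.326) = 0.8; then δ − 2.326 = Φ⁻¹(0.8) = 0.842, giving δ = 3.168.
(For δ > 0 the lower-tail rejection region contributes negligibly to power, so the one-term inversion is standard.)
δ = d·√n ⇒ n = (δ/d)² = (3.168 / 1.09)² = 8.45.
Round up to the next whole unit.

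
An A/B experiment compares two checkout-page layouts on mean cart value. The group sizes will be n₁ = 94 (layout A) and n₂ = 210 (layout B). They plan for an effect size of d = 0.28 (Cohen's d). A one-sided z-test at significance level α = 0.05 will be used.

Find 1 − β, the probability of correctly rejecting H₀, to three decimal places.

Noncentrality parameter: δ = d / √(1/n₁ + 1/n₂) = 0.28 / √(1/94 + 1/210) = 2.2563
One-sided α = 0.05 → critical value z_{0.05} = 1.645.
Power = Φ(δ − 1.645) = Φ(0.611) = 0.7295.

Power ≈ 0.730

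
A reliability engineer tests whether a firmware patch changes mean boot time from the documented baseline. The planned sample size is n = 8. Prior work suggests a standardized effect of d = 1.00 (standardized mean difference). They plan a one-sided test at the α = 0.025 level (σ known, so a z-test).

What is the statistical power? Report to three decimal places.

Power ≈ 0.807

Noncentrality parameter: δ = d·√n = 1.00 × √8 = 2.8284
Critical value for a one-sided test at α = 0.025: z_α = 1.960.
Power = Φ(δ − 1.960) = Φ(0.868) = 0.8074.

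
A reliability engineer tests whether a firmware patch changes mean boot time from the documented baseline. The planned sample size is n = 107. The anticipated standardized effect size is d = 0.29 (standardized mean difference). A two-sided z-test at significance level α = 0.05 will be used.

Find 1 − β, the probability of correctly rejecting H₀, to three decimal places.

Noncentrality parameter: λ = d·√n = 0.29 × √107 = 2.9998
Critical value for a two-sided test at α = 0.05: z_{α/2} = 1.960.
Power = Φ(λ − 1.960) + Φ(−λ − 1.960) = Φ(1.040) + Φ(-4.960) = 0.8508 + 0.0000 = 0.8508.

Power ≈ 0.851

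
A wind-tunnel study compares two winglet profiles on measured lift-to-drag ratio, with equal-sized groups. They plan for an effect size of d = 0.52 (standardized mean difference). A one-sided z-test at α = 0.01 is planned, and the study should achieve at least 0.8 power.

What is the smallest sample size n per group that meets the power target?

Set Φ(δ − 2.326) = 0.8; then δ − 2.326 = Φ⁻¹(0.8) = 0.842, giving δ = 3.168.
δ = d·√(n/2) ⇒ n = 2(δ/d)² = 2 × (3.168 / 0.52)² = 74.23.
Rounding up, n = 75 per group.

n = 75 per group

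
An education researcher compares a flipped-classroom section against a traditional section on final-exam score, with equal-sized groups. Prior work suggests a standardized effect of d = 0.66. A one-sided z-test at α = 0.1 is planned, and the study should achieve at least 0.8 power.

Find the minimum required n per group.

Set Φ(δ − 1.282) = 0.8; then δ − 1.282 = Φ⁻¹(0.8) = 0.842, giving δ = 2.123.
δ = d·√(n/2) ⇒ n = 2(δ/d)² = 2 × (2.123 / 0.66)² = 20.70.
Rounding up, n = 21 per group.

n = 21 per group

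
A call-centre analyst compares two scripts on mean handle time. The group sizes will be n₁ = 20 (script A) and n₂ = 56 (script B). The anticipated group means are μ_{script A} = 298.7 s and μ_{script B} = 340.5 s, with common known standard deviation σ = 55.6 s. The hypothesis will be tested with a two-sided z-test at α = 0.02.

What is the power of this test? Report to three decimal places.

Standardized effect: d = |μ_{script A} − μ_{script B}| / σ = |298.7 − 340.5| / 55.6 = 0.7518
Noncentrality parameter: δ = d / √(1/n₁ + 1/n₂) = 0.7518 / √(1/20 + 1/56) = 2.8860
Two-sided α = 0.02 → critical value z_{0.01} = 2.326.
Power = Φ(δ − 2.326) + Φ(−δ − 2.326) = Φ(0.560) + Φ(-5.212) = 0.7122 + 0.0000 = 0.7122.

Power ≈ 0.712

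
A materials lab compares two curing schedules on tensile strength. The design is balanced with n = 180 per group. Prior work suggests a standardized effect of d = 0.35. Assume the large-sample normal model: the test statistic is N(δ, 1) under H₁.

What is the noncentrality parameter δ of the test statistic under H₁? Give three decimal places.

δ ≈ 3.320

The noncentrality parameter scales effect size by the design's sample-size factor: δ = d·√(n/2) = 0.35 × √(180/2) = 3.3204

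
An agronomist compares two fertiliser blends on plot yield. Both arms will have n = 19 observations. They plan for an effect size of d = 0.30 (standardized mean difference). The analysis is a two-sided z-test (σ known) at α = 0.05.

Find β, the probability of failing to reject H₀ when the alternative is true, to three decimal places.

β ≈ 0.848

Noncentrality parameter: δ = d·√(n/2) = 0.30 × √(19/2) = 0.9247
Two-sided α = 0.05 → critical value z_{0.025} = 1.960.
Power = Φ(δ − 1.960) + Φ(−δ − 1.960) = Φ(-1.035) + Φ(-2.885) = 0.1503 + 0.0020 = 0.1522.
Type II error: β = 1 − power = 1 − 0.1522 = 0.8478.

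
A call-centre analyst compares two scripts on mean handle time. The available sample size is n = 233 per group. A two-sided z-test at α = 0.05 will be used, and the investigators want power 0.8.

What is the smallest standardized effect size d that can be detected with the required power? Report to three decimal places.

Required noncentrality: δ = z_{0.025} + z_{0.20} = 1.960 + 0.842 = 2.802.
(Lower-tail contribution to power is negligible for δ > 0.)
δ = d·√(n/2) ⇒ d = δ/√(n/2) = 2.802/√(233/2) = 0.2596.

d ≈ 0.260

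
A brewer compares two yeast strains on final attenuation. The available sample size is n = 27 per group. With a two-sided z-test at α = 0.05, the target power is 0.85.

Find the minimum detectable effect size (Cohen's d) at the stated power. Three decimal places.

d ≈ 0.816

Required noncentrality: δ = z_{0.025} + z_{0.15} = 1.960 + 1.036 = 2.996.
(Lower-tail contribution to power is negligible for δ > 0.)
δ = d·√(n/2) ⇒ d = δ/√(n/2) = 2.996/√(27/2) = 0.8155.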